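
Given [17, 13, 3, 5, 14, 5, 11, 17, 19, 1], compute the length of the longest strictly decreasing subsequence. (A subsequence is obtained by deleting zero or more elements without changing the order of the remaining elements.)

4

One longest decreasing subsequence is 17, 13, 3, 1 (positions 1,2,3,10), of length 4; no longer one exists.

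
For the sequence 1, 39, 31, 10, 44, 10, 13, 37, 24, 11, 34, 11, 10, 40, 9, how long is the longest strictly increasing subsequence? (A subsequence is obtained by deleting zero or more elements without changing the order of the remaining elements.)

6

One longest increasing subsequence is 1, 10, 13, 24, 34, 40 (positions 1,4,7,9,11,14), of length 6; no longer one exists.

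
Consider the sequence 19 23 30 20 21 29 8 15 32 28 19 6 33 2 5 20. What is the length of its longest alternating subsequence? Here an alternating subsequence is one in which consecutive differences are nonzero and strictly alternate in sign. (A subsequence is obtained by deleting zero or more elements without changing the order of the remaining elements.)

A longest alternating subsequence is 19, 23, 20, 21, 8, 32, 28, 33, 2, 5 (positions 1,2,4,5,7,9,10,13,14,15); its 9 consecutive differences strictly alternate in sign, and length 10 is optimal.

10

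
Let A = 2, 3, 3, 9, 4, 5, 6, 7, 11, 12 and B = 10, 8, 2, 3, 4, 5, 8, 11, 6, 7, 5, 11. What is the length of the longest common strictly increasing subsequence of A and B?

7

A longest common strictly increasing subsequence is 2, 3, 4, 5, 6, 7, 11 (length 7); it appears in order in both A and B, and no longer such subsequence exists.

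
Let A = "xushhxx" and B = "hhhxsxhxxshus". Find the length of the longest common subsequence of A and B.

5

Backtracking the LCS table gives one alignment: x (A1,B4) → s (A3,B5) → h (A5,B7) → x (A6,B8) → x (A7,B9).
So the longest common subsequence has length 5.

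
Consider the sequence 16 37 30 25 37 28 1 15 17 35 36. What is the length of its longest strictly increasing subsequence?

5

One longest increasing subsequence is 16, 25, 28, 35, 36 (positions 1,4,6,10,11), of length 5; no longer one exists.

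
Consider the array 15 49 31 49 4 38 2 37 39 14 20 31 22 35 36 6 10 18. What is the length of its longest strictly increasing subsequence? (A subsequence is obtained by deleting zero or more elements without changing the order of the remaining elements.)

One longest increasing subsequence is 4, 14, 20, 31, 35, 36 (positions 5,10,11,12,14,15), of length 6; no longer one exists.

6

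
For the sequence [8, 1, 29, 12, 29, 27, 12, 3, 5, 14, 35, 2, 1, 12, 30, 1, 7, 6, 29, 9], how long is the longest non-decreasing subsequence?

Let dp[i] be the longest non-decreasing subsequence ending at position i. Then dp = [1, 1, 2, 2, 3, 3, 3, 2, 3, 4, 5, 2, 2, 4, 5, 3, 4, 4, 5, 5].
The maximum is 5; one witness is 8, 12, 12, 14, 35 at positions 1,4,7,10,11.

5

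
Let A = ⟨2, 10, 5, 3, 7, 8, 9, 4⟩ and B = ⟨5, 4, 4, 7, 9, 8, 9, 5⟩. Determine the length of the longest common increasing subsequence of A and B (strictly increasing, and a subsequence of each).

A longest common strictly increasing subsequence is 5, 7, 8, 9 (length 4); it appears in order in both A and B, and no longer such subsequence exists.

4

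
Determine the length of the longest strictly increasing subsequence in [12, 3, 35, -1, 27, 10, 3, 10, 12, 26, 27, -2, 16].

One longest increasing subsequence is -1, 3, 10, 12, 26, 27 (positions 4,7,8,9,10,11), of length 6; no longer one exists.

6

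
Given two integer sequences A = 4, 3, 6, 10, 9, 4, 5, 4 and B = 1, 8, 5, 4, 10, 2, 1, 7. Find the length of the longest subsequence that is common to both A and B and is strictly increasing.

2

For each value that appears in both, track the longest common increasing run ending there.
The best achievable length is 2; one witness is 4, 10 (A-positions 1,4, B-positions 4,5).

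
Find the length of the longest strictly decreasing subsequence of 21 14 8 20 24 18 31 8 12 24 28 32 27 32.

4

Let dp[i] be the longest decreasing subsequence ending at position i. Then dp = [1, 2, 3, 2, 1, 3, 1, 4, 4, 2, 2, 1, 3, 1].
The maximum is 4; one witness is 21, 20, 18, 8 at positions 1,4,6,8.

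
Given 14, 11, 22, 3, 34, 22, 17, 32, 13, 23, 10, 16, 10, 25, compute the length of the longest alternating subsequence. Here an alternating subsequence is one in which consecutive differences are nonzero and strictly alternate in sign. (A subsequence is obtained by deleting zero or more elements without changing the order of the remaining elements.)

13

A longest alternating subsequence is 14, 11, 22, 3, 34, 22, 32, 13, 23, 10, 16, 10, 25 (positions 1,2,3,4,5,6,8,9,10,11,12,13,14); its 12 consecutive differences strictly alternate in sign, and length 13 is optimal.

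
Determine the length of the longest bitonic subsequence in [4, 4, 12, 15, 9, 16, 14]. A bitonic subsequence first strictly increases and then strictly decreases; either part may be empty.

5

Let inc[i] be the LIS ending at i and dec[i] the longest strictly decreasing subsequence starting at i. inc = [1, 1, 2, 3, 2, 4, 3], dec = [1, 1, 2, 2, 1, 2, 1].
max_i inc[i]+dec[i]−1 = 5, with one witness 4, 12, 15, 16, 14.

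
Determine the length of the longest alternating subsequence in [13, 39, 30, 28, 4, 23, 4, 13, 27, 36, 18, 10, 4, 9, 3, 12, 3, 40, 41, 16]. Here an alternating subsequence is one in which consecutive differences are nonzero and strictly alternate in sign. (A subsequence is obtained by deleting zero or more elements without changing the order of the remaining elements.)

13

Track the best alternating length ending on an up-step vs a down-step at each position: up/down = 1/1, 2/1, 2/3, 2/3, 1/3, 4/3, 1/5, 6/5, 6/3, 6/3, 6/7, 6/7, 1/7, 8/7, 1/9, 10/7, 1/11, 12/1, 12/1, 12/13.
The maximum over both is 13; one such subsequence is 13, 39, 4, 23, 4, 13, 4, 9, 3, 12, 3, 40, 16.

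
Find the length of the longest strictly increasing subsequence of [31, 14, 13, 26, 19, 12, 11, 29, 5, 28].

Let dp[i] be the longest increasing subsequence ending at position i. Then dp = [1, 1, 1, 2, 2, 1, 1, 3, 1, 3].
The maximum is 3; one witness is 14, 26, 29 at positions 2,4,8.

3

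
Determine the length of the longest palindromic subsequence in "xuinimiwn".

One longest palindromic subsequence is nimin (positions 4,5,6,7,9); it reads the same forward and backward, and the interval DP gives dp[1][9] = 5.

5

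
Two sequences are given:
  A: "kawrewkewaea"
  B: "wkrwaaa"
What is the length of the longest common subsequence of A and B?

Backtracking the LCS table gives one alignment: k (A1,B2) → r (A4,B3) → w (A6,B4) → a (A10,B6) → a (A12,B7).
So the longest common subsequence has length 5.

5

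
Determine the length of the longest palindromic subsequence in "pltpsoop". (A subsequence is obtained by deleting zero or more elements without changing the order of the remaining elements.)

4

One longest palindromic subsequence is poop (positions 1,6,7,8); it reads the same forward and backward, and the interval DP gives dp[1][8] = 4.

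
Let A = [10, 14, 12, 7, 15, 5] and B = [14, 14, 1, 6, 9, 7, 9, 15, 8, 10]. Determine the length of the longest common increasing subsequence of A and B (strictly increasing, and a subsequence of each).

For each value that appears in both, track the longest common increasing run ending there.
The best achievable length is 2; one witness is 14, 15 (A-positions 2,5, B-positions 1,8).

2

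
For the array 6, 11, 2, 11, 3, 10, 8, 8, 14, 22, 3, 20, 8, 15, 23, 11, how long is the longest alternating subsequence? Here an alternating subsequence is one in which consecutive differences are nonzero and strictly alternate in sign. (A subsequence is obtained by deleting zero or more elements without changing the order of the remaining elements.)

13

A longest alternating subsequence is 6, 11, 2, 11, 3, 10, 8, 14, 3, 20, 8, 15, 11 (positions 1,2,3,4,5,6,7,9,11,12,13,14,16); its 12 consecutive differences strictly alternate in sign, and length 13 is optimal.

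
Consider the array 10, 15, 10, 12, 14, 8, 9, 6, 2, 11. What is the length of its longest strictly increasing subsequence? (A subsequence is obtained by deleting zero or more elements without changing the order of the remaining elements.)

Let dp[i] be the longest increasing subsequence ending at position i. Then dp = [1, 2, 1, 2, 3, 1, 2, 1, 1, 3].
The maximum is 3; one witness is 10, 12, 14 at positions 1,4,5.

3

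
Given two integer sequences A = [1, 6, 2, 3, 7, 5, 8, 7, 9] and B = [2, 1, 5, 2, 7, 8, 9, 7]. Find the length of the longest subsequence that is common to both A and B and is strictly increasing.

5

For each value that appears in both, track the longest common increasing run ending there.
The best achievable length is 5; one witness is 1, 2, 7, 8, 9 (A-positions 1,3,5,7,9, B-positions 2,4,5,6,7).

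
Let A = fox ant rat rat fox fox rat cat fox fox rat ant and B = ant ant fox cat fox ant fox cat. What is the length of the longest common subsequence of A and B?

A longest common subsequence is ant, fox, cat, fox, fox (length 5); the LCS DP confirms no longer common subsequence exists.

5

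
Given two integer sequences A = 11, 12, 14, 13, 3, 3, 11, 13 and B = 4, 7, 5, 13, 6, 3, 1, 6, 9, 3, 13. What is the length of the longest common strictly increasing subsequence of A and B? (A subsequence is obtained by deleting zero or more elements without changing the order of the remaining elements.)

For each value that appears in both, track the longest common increasing run ending there.
The best achievable length is 2; one witness is 3, 13 (A-positions 5,8, B-positions 6,11).

2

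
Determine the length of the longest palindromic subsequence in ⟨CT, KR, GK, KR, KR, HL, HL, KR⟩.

One longest palindromic subsequence is KR HL HL KR (positions 2,6,7,8); it reads the same forward and backward, and the interval DP gives dp[1][8] = 4.

4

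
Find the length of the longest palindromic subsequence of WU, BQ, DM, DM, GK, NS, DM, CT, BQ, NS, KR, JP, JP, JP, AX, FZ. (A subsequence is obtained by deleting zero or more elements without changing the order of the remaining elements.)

5

One longest palindromic subsequence is BQ DM NS DM BQ (positions 2,4,6,7,9); it reads the same forward and backward, and the interval DP gives dp[1][16] = 5.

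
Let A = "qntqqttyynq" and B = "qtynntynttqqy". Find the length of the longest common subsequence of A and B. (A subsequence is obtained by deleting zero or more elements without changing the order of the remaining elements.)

Backtracking the LCS table gives one alignment: q (A1,B1) → n (A2,B8) → t (A3,B10) → q (A4,B11) → q (A5,B12) → y (A9,B13).
So the longest common subsequence has length 6.

6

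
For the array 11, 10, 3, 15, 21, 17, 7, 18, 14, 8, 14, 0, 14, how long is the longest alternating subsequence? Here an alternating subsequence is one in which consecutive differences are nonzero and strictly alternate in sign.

9

Track the best alternating length ending on an up-step vs a down-step at each position: up/down = 1/1, 1/2, 1/2, 3/1, 3/1, 3/4, 3/4, 5/4, 5/6, 5/6, 7/6, 1/8, 9/6.
The maximum over both is 9; one such subsequence is 11, 10, 21, 17, 18, 8, 14, 0, 14.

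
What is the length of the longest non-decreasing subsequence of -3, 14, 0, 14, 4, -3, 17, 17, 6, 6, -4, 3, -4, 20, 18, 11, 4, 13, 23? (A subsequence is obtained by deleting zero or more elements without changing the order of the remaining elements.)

Let dp[i] be the longest non-decreasing subsequence ending at position i. Then dp = [1, 2, 2, 3, 3, 2, 4, 5, 4, 5, 1, 3, 2, 6, 6, 6, 4, 7, 8].
The maximum is 8; one witness is -3, 0, 4, 6, 6, 11, 13, 23 at positions 1,3,5,9,10,16,18,19.

8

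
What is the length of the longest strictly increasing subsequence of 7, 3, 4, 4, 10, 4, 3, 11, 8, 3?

4

Let dp[i] be the longest increasing subsequence ending at position i. Then dp = [1, 1, 2, 2, 3, 2, 1, 4, 3, 1].
The maximum is 4; one witness is 3, 4, 10, 11 at positions 2,3,5,8.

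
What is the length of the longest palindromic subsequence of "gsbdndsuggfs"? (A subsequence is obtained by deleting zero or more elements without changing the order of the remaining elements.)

One longest palindromic subsequence is gsdndsg (positions 1,2,4,5,6,7,10); it reads the same forward and backward, and the interval DP gives dp[1][12] = 7.

7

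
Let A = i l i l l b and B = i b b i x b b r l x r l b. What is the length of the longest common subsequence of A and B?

A longest common subsequence is iillb (length 5); the LCS DP confirms no longer common subsequence exists.

5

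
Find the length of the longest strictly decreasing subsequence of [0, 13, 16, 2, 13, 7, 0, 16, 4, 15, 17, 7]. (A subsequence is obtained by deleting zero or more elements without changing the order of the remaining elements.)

4

Scanning left to right, the best length ending at each element is: 0→1, 13→1, 16→1, 2→2, 13→2, 7→3, 0→4, 16→1, 4→4, 15→2, 17→1, 7→3.
So the longest decreasing subsequence has length 4, e.g. 16, 13, 7, 0.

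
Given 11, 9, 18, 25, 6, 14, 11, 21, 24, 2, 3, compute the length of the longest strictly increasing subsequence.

4

Let dp[i] be the longest increasing subsequence ending at position i. Then dp = [1, 1, 2, 3, 1, 2, 2, 3, 4, 1, 2].
The maximum is 4; one witness is 11, 18, 21, 24 at positions 1,3,8,9.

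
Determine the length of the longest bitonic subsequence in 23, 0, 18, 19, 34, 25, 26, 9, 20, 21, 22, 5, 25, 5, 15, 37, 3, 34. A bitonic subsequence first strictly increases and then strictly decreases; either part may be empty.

Let inc[i] be the LIS ending at i and dec[i] the longest strictly decreasing subsequence starting at i. inc = [1, 1, 2, 3, 4, 4, 5, 2, 4, 5, 6, 2, 7, 2, 3, 8, 2, 8], dec = [5, 1, 4, 4, 5, 4, 4, 3, 3, 3, 3, 2, 3, 2, 2, 2, 1, 1].
max_i inc[i]+dec[i]−1 = 9, with one witness 0, 18, 19, 20, 21, 22, 25, 15, 3.

9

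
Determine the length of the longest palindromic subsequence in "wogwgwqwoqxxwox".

One longest palindromic subsequence is owqoqwo (positions 2,4,7,9,10,13,14); it reads the same forward and backward, and the interval DP gives dp[1][15] = 7.

7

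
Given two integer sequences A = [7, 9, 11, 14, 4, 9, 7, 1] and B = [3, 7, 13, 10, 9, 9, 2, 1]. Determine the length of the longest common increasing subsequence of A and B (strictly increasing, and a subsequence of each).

For each value that appears in both, track the longest common increasing run ending there.
The best achievable length is 2; one witness is 7, 9 (A-positions 1,2, B-positions 2,5).

2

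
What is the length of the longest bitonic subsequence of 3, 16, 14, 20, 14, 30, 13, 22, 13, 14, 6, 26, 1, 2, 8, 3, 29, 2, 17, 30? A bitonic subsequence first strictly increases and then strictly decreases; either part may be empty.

9

Let inc[i] be the LIS ending at i and dec[i] the longest strictly decreasing subsequence starting at i. inc = [1, 2, 2, 3, 2, 4, 2, 4, 2, 3, 2, 5, 1, 2, 3, 3, 6, 2, 4, 7], dec = [2, 6, 5, 6, 5, 6, 4, 5, 4, 4, 3, 4, 1, 1, 3, 2, 2, 1, 1, 1].
max_i inc[i]+dec[i]−1 = 9, with one witness 3, 16, 20, 30, 22, 14, 8, 3, 2.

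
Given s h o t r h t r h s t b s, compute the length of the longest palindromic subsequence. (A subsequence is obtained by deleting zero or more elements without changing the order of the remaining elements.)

One longest palindromic subsequence is sthrhts (positions 1,4,6,8,9,11,13); it reads the same forward and backward, and the interval DP gives dp[1][13] = 7.

7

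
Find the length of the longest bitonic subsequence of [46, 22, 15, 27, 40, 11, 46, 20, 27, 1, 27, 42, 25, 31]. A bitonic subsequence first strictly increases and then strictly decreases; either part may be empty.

Let inc[i] be the LIS ending at i and dec[i] the longest strictly decreasing subsequence starting at i. inc = [1, 1, 1, 2, 3, 1, 4, 2, 3, 1, 3, 4, 3, 4], dec = [5, 4, 3, 3, 3, 2, 3, 2, 2, 1, 2, 2, 1, 1].
max_i inc[i]+dec[i]−1 = 6, with one witness 22, 27, 40, 46, 42, 31.

6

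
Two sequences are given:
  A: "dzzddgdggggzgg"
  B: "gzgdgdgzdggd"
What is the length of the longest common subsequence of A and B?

8

Backtracking the LCS table gives one alignment: z (A2,B2) → d (A5,B4) → g (A6,B5) → d (A7,B6) → g (A11,B7) → z (A12,B8) → g (A13,B10) → g (A14,B11).
So the longest common subsequence has length 8.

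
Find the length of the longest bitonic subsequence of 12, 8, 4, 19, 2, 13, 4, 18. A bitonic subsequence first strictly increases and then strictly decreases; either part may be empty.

4

Let inc[i] be the LIS ending at i and dec[i] the longest strictly decreasing subsequence starting at i. inc = [1, 1, 1, 2, 1, 2, 2, 3], dec = [4, 3, 2, 3, 1, 2, 1, 1].
max_i inc[i]+dec[i]−1 = 4, with one witness 12, 8, 4, 2.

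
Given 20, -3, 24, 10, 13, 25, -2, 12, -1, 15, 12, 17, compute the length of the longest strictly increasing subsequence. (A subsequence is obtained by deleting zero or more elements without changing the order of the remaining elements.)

5

Let dp[i] be the longest increasing subsequence ending at position i. Then dp = [1, 1, 2, 2, 3, 4, 2, 3, 3, 4, 4, 5].
The maximum is 5; one witness is -3, 10, 13, 15, 17 at positions 2,4,5,10,12.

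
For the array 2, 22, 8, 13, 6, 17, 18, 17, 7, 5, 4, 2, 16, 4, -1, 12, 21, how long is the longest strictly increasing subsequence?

Let dp[i] be the longest increasing subsequence ending at position i. Then dp = [1, 2, 2, 3, 2, 4, 5, 4, 3, 2, 2, 1, 4, 2, 1, 4, 6].
The maximum is 6; one witness is 2, 8, 13, 17, 18, 21 at positions 1,3,4,6,7,17.

6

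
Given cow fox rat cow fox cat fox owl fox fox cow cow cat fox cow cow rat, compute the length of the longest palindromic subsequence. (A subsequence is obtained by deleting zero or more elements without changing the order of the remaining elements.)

One longest palindromic subsequence is rat cow fox cat fox fox fox cat fox cow rat (positions 3,4,5,6,7,9,10,13,14,16,17); it reads the same forward and backward, and the interval DP gives dp[1][17] = 11.

11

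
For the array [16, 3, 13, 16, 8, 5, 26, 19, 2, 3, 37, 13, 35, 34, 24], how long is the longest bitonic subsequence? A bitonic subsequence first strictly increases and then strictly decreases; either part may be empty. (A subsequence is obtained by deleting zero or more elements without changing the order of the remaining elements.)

8

One longest bitonic subsequence is 3, 13, 16, 26, 37, 35, 34, 24 (positions 2,3,4,7,11,13,14,15): it rises to 37 then falls. Length 8 is optimal.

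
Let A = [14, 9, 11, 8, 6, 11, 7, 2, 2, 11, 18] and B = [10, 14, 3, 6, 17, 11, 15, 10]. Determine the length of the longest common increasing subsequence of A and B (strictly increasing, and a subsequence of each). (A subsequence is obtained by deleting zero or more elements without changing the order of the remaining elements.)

A longest common strictly increasing subsequence is 6, 11 (length 2); it appears in order in both A and B, and no longer such subsequence exists.

2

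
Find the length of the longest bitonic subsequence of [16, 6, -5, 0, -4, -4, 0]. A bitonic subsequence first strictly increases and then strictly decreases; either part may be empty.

4

One longest bitonic subsequence is 16, 6, 0, -4 (positions 1,2,4,6): it rises to 16 then falls. Length 4 is optimal.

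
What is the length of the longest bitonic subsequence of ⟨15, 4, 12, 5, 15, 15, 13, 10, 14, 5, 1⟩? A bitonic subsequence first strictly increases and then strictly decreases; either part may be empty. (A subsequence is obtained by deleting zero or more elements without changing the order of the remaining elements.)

7

One longest bitonic subsequence is 4, 12, 15, 13, 10, 5, 1 (positions 2,3,5,7,8,10,11): it rises to 15 then falls. Length 7 is optimal.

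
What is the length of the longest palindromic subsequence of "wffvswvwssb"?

5

One longest palindromic subsequence is swvws (positions 5,6,7,8,10); it reads the same forward and backward, and the interval DP gives dp[1][11] = 5.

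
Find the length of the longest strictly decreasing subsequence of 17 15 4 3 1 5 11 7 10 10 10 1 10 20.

Let dp[i] be the longest decreasing subsequence ending at position i. Then dp = [1, 2, 3, 4, 5, 3, 3, 4, 4, 4, 4, 5, 4, 1].
The maximum is 5; one witness is 17, 15, 4, 3, 1 at positions 1,2,3,4,5.

5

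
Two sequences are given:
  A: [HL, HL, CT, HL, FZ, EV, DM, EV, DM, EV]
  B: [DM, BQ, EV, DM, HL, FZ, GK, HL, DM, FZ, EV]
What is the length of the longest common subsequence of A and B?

Backtracking the LCS table gives one alignment: HL (A1,B5) → HL (A2,B8) → FZ (A5,B10) → EV (A10,B11).
So the longest common subsequence has length 4.

4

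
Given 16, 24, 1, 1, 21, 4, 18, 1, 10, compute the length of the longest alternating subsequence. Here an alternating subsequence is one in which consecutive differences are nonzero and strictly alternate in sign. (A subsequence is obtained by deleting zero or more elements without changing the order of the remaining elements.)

A longest alternating subsequence is 16, 24, 1, 21, 4, 18, 1, 10 (positions 1,2,3,5,6,7,8,9); its 7 consecutive differences strictly alternate in sign, and length 8 is optimal.

8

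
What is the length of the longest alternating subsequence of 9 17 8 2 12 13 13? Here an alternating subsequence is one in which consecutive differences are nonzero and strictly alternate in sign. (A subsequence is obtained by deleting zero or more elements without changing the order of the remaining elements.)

A longest alternating subsequence is 9, 17, 8, 12 (positions 1,2,3,5); its 3 consecutive differences strictly alternate in sign, and length 4 is optimal.

4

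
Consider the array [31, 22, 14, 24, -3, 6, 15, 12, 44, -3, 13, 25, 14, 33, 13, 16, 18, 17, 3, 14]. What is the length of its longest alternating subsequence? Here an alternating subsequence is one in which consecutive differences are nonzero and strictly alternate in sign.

A longest alternating subsequence is 31, 22, 24, -3, 15, 12, 44, -3, 25, 14, 33, 13, 16, 3, 14 (positions 1,2,4,5,7,8,9,10,12,13,14,15,16,19,20); its 14 consecutive differences strictly alternate in sign, and length 15 is optimal.

15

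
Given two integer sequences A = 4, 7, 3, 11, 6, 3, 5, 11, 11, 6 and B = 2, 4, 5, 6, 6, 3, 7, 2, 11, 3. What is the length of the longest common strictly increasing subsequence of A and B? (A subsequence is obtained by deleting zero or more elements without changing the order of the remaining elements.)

3

A longest common strictly increasing subsequence is 4, 5, 6 (length 3); it appears in order in both A and B, and no longer such subsequence exists.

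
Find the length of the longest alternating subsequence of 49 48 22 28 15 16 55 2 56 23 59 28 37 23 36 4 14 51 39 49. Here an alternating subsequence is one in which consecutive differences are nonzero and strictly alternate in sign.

17

A longest alternating subsequence is 49, 22, 28, 15, 16, 2, 56, 23, 59, 28, 37, 23, 36, 4, 51, 39, 49 (positions 1,3,4,5,6,8,9,10,11,12,13,14,15,16,18,19,20); its 16 consecutive differences strictly alternate in sign, and length 17 is optimal.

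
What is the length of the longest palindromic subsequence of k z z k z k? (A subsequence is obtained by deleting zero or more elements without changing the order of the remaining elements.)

Using dp[i][j] = 2 + dp[i+1][j−1] if the ends match, else max(dp[i+1][j], dp[i][j−1]):
dp[1][6] = 5. A witness is kzkzk at positions 1,2,4,5,6.

5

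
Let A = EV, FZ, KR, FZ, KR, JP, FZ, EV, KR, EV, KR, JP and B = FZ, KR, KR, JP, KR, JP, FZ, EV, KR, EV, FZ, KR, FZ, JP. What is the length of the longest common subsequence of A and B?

A longest common subsequence is FZ, KR, KR, JP, FZ, EV, KR, EV, KR, JP (length 10); the LCS DP confirms no longer common subsequence exists.

10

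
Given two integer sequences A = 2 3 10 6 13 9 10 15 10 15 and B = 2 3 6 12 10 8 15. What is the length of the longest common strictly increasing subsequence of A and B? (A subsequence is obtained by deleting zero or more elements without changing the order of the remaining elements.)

For each value that appears in both, track the longest common increasing run ending there.
The best achievable length is 5; one witness is 2, 3, 6, 10, 15 (A-positions 1,2,4,7,8, B-positions 1,2,3,5,7).

5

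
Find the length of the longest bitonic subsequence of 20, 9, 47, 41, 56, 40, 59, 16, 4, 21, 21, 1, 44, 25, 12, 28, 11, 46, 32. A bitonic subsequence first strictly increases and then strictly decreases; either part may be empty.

One longest bitonic subsequence is 20, 47, 56, 59, 44, 25, 12, 11 (positions 1,3,5,7,13,14,15,17): it rises to 59 then falls. Length 8 is optimal.

8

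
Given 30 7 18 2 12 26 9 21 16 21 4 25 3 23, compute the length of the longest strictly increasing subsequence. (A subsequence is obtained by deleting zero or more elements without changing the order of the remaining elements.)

Let dp[i] be the longest increasing subsequence ending at position i. Then dp = [1, 1, 2, 1, 2, 3, 2, 3, 3, 4, 2, 5, 2, 5].
The maximum is 5; one witness is 7, 12, 16, 21, 25 at positions 2,5,9,10,12.

5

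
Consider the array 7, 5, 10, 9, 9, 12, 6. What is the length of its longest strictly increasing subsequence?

3

Let dp[i] be the longest increasing subsequence ending at position i. Then dp = [1, 1, 2, 2, 2, 3, 2].
The maximum is 3; one witness is 7, 10, 12 at positions 1,3,6.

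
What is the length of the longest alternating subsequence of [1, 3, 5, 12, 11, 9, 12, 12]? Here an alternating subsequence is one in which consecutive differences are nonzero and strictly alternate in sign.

A longest alternating subsequence is 1, 12, 11, 12 (positions 1,4,5,7); its 3 consecutive differences strictly alternate in sign, and length 4 is optimal.

4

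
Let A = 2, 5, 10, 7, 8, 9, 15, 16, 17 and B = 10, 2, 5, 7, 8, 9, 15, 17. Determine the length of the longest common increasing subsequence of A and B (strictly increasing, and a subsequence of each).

A longest common strictly increasing subsequence is 2, 5, 7, 8, 9, 15, 17 (length 7); it appears in order in both A and B, and no longer such subsequence exists.

7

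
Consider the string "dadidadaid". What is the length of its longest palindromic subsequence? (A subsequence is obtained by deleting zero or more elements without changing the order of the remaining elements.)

7

One longest palindromic subsequence is diadaid (positions 1,4,6,7,8,9,10); it reads the same forward and backward, and the interval DP gives dp[1][10] = 7.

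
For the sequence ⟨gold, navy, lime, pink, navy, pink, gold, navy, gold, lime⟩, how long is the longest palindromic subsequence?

Using dp[i][j] = 2 + dp[i+1][j−1] if the ends match, else max(dp[i+1][j], dp[i][j−1]):
dp[1][10] = 7. A witness is gold navy pink navy pink navy gold at positions 1,2,4,5,6,8,9.

7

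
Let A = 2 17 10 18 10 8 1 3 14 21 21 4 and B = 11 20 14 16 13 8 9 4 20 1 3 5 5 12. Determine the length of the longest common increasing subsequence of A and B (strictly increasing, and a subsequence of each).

A longest common strictly increasing subsequence is 1, 3 (length 2); it appears in order in both A and B, and no longer such subsequence exists.

2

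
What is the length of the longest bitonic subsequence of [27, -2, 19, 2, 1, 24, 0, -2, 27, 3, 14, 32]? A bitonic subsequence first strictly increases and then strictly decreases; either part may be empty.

6

One longest bitonic subsequence is 27, 19, 2, 1, 0, -2 (positions 1,3,4,5,7,8): it rises to 27 then falls. Length 6 is optimal.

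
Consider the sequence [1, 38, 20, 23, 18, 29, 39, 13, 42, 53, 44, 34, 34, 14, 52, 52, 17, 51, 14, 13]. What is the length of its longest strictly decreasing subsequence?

Let dp[i] be the longest decreasing subsequence ending at position i. Then dp = [1, 1, 2, 2, 3, 2, 1, 4, 1, 1, 2, 3, 3, 4, 2, 2, 4, 3, 5, 6].
The maximum is 6; one witness is 38, 20, 18, 17, 14, 13 at positions 2,3,5,17,19,20.

6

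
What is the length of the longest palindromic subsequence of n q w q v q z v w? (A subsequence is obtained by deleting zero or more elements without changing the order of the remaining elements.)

One longest palindromic subsequence is wvzvw (positions 3,5,7,8,9); it reads the same forward and backward, and the interval DP gives dp[1][9] = 5.

5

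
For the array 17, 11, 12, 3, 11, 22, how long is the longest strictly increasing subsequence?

3

Scanning left to right, the best length ending at each element is: 17→1, 11→1, 12→2, 3→1, 11→2, 22→3.
So the longest increasing subsequence has length 3, e.g. 11, 12, 22.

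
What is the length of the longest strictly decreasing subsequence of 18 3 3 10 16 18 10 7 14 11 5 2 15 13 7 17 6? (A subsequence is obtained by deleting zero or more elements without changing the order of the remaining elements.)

6

Let dp[i] be the longest decreasing subsequence ending at position i. Then dp = [1, 2, 2, 2, 2, 1, 3, 4, 3, 4, 5, 6, 3, 4, 5, 2, 6].
The maximum is 6; one witness is 18, 16, 10, 7, 5, 2 at positions 1,5,7,8,11,12.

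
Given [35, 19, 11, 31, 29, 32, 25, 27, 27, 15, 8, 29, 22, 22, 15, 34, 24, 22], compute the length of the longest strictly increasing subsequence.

Let dp[i] be the longest increasing subsequence ending at position i. Then dp = [1, 1, 1, 2, 2, 3, 2, 3, 3, 2, 1, 4, 3, 3, 2, 5, 4, 3].
The maximum is 5; one witness is 19, 25, 27, 29, 34 at positions 2,7,8,12,16.

5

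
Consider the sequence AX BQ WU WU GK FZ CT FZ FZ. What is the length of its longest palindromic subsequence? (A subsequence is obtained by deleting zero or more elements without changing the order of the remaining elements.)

Using dp[i][j] = 2 + dp[i+1][j−1] if the ends match, else max(dp[i+1][j], dp[i][j−1]):
dp[1][9] = 3. A witness is FZ FZ FZ at positions 6,8,9.

3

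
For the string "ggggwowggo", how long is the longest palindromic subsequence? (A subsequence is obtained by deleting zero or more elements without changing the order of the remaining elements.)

One longest palindromic subsequence is ggwowgg (positions 3,4,5,6,7,8,9); it reads the same forward and backward, and the interval DP gives dp[1][10] = 7.

7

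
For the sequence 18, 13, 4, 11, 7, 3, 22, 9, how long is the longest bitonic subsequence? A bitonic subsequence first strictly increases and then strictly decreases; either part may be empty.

Let inc[i] be the LIS ending at i and dec[i] the longest strictly decreasing subsequence starting at i. inc = [1, 1, 1, 2, 2, 1, 3, 3], dec = [5, 4, 2, 3, 2, 1, 2, 1].
max_i inc[i]+dec[i]−1 = 5, with one witness 18, 13, 11, 7, 3.

5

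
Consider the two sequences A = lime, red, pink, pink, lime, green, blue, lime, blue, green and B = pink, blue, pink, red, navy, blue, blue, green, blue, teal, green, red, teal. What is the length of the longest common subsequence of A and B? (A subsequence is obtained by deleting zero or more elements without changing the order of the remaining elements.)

5

Backtracking the LCS table gives one alignment: pink (A3,B1) → pink (A4,B3) → green (A6,B8) → blue (A7,B9) → green (A10,B11).
So the longest common subsequence has length 5.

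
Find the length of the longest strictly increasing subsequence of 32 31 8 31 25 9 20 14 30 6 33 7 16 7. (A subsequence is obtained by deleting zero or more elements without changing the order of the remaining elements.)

5

One longest increasing subsequence is 8, 9, 20, 30, 33 (positions 3,6,7,9,11), of length 5; no longer one exists.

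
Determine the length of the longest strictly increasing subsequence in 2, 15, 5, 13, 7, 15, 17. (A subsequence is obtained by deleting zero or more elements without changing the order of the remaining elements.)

5

Let dp[i] be the longest increasing subsequence ending at position i. Then dp = [1, 2, 2, 3, 3, 4, 5].
The maximum is 5; one witness is 2, 5, 13, 15, 17 at positions 1,3,4,6,7.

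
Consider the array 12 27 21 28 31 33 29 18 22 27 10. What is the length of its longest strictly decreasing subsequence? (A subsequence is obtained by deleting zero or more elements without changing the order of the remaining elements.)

Let dp[i] be the longest decreasing subsequence ending at position i. Then dp = [1, 1, 2, 1, 1, 1, 2, 3, 3, 3, 4].
The maximum is 4; one witness is 27, 21, 18, 10 at positions 2,3,8,11.

4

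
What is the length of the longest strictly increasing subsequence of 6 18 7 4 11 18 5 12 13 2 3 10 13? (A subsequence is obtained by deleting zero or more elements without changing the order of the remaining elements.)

5

Let dp[i] be the longest increasing subsequence ending at position i. Then dp = [1, 2, 2, 1, 3, 4, 2, 4, 5, 1, 2, 3, 5].
The maximum is 5; one witness is 6, 7, 11, 12, 13 at positions 1,3,5,8,9.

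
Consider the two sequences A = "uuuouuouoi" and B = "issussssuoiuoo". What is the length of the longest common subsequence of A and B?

6

A longest common subsequence is uuouoo (length 6); the LCS DP confirms no longer common subsequence exists.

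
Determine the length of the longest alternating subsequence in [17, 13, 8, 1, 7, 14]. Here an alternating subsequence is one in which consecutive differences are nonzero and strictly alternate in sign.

Track the best alternating length ending on an up-step vs a down-step at each position: up/down = 1/1, 1/2, 1/2, 1/2, 3/2, 3/2.
The maximum over both is 3; one such subsequence is 17, 1, 7.

3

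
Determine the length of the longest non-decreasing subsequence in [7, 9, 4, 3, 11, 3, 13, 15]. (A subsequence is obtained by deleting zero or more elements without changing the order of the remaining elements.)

5

One longest non-decreasing subsequence is 7, 9, 11, 13, 15 (positions 1,2,5,7,8), of length 5; no longer one exists.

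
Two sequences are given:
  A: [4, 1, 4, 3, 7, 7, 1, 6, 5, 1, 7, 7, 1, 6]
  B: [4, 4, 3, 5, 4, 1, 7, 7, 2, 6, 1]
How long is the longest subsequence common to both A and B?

A longest common subsequence is 4, 4, 3, 5, 1, 7, 7, 1 (length 8); the LCS DP confirms no longer common subsequence exists.

8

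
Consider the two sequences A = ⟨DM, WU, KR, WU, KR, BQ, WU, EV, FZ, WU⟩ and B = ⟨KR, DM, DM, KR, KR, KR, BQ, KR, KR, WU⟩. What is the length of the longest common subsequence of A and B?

Backtracking the LCS table gives one alignment: DM (A1,B3) → KR (A3,B5) → KR (A5,B6) → BQ (A6,B7) → WU (A10,B10).
So the longest common subsequence has length 5.

5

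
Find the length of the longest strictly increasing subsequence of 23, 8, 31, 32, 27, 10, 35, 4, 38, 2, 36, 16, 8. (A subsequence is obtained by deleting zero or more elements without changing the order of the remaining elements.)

5

Let dp[i] be the longest increasing subsequence ending at position i. Then dp = [1, 1, 2, 3, 2, 2, 4, 1, 5, 1, 5, 3, 2].
The maximum is 5; one witness is 23, 31, 32, 35, 38 at positions 1,3,4,7,9.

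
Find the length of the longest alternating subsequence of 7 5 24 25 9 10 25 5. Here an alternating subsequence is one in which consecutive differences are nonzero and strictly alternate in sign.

6

A longest alternating subsequence is 7, 5, 24, 9, 10, 5 (positions 1,2,3,5,6,8); its 5 consecutive differences strictly alternate in sign, and length 6 is optimal.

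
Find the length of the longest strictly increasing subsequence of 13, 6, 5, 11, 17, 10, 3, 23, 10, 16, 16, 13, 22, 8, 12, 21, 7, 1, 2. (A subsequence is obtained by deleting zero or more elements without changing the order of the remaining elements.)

Scanning left to right, the best length ending at each element is: 13→1, 6→1, 5→1, 11→2, 17→3, 10→2, 3→1, 23→4, 10→2, 16→3, 16→3, 13→3, 22→4, 8→2, 12→3, 21→4, 7→2, 1→1, 2→2.
So the longest increasing subsequence has length 4, e.g. 6, 11, 17, 23.

4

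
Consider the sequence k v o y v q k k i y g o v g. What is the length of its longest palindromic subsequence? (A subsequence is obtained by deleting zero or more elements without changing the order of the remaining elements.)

One longest palindromic subsequence is voykkyov (positions 2,3,4,7,8,10,12,13); it reads the same forward and backward, and the interval DP gives dp[1][14] = 8.

8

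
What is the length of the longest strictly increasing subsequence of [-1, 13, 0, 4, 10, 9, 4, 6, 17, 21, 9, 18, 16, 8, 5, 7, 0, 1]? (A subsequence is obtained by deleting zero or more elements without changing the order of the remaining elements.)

6

Scanning left to right, the best length ending at each element is: -1→1, 13→2, 0→2, 4→3, 10→4, 9→4, 4→3, 6→4, 17→5, 21→6, 9→5, 18→6, 16→6, 8→5, 5→4, 7→5, 0→2, 1→3.
So the longest increasing subsequence has length 6, e.g. -1, 0, 4, 10, 17, 21.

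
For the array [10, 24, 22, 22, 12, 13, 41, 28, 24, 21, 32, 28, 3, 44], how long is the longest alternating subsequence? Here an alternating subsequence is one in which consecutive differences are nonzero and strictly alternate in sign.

8

Track the best alternating length ending on an up-step vs a down-step at each position: up/down = 1/1, 2/1, 2/3, 2/3, 2/3, 4/3, 4/1, 4/5, 4/5, 4/5, 6/5, 6/7, 1/7, 8/1.
The maximum over both is 8; one such subsequence is 10, 24, 22, 41, 28, 32, 28, 44.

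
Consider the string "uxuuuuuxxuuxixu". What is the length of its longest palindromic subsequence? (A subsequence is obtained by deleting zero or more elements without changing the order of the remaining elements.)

11

One longest palindromic subsequence is uxuuuuuuuxu (positions 1,2,3,4,5,6,7,10,11,14,15); it reads the same forward and backward, and the interval DP gives dp[1][15] = 11.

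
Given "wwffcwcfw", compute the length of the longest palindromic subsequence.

Using dp[i][j] = 2 + dp[i+1][j−1] if the ends match, else max(dp[i+1][j], dp[i][j−1]):
dp[1][9] = 7. A witness is wfcwcfw at positions 1,3,5,6,7,8,9.

7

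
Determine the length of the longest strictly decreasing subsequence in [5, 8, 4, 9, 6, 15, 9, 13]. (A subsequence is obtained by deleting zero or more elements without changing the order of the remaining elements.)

2

One longest decreasing subsequence is 5, 4 (positions 1,3), of length 2; no longer one exists.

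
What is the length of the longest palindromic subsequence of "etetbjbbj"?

One longest palindromic subsequence is jbbj (positions 6,7,8,9); it reads the same forward and backward, and the interval DP gives dp[1][9] = 4.

4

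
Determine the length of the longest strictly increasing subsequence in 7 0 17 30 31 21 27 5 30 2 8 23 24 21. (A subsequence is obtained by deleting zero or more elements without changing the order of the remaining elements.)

5

Scanning left to right, the best length ending at each element is: 7→1, 0→1, 17→2, 30→3, 31→4, 21→3, 27→4, 5→2, 30→5, 2→2, 8→3, 23→4, 24→5, 21→4.
So the longest increasing subsequence has length 5, e.g. 7, 17, 21, 27, 30.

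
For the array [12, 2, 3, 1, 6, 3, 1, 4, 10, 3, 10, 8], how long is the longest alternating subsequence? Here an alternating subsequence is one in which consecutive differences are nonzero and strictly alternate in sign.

A longest alternating subsequence is 12, 2, 3, 1, 6, 3, 4, 3, 10, 8 (positions 1,2,3,4,5,6,8,10,11,12); its 9 consecutive differences strictly alternate in sign, and length 10 is optimal.

10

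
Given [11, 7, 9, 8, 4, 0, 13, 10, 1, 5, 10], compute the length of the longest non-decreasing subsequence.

Let dp[i] be the longest non-decreasing subsequence ending at position i. Then dp = [1, 1, 2, 2, 1, 1, 3, 3, 2, 3, 4].
The maximum is 4; one witness is 7, 9, 10, 10 at positions 2,3,8,11.

4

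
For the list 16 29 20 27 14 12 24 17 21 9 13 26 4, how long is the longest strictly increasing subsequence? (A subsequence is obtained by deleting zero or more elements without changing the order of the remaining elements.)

4

Scanning left to right, the best length ending at each element is: 16→1, 29→2, 20→2, 27→3, 14→1, 12→1, 24→3, 17→2, 21→3, 9→1, 13→2, 26→4, 4→1.
So the longest increasing subsequence has length 4, e.g. 16, 20, 24, 26.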